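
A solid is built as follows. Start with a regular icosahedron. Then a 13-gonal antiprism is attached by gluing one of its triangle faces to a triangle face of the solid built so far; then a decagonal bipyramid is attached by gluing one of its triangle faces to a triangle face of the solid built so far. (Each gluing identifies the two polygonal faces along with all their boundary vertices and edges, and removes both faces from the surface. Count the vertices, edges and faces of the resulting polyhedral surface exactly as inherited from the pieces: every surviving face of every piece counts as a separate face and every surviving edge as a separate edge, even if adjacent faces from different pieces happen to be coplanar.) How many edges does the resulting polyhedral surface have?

106

A regular icosahedron: V=12, E=30, F=20.
Attach a 13-gonal antiprism (V=26, E=52, F=28) along a 3-gon: merge 3 vertices and 3 edges, delete both glued faces → V=35, E=79, F=46.
Attach a decagonal bipyramid (V=12, E=30, F=20) along a 3-gon: merge 3 vertices and 3 edges, delete both glued faces → V=44, E=106, F=64.
Check: V − E + F = 44 − 106 + 64 = 2.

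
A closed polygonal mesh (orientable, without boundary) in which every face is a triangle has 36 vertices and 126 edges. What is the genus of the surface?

Every face is a triangle and each edge borders two faces, so 3F = 2·126, giving F = 84.
χ = V − E + F = 36 − 126 + 84 = -6.
For a closed orientable surface χ = 2 − 2g, so g = (2 − (-6))/2 = 4.

4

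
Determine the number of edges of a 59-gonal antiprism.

An antiprism on an n-gon has two n-gon caps and 2n triangles: V = 2·59 = 118, E = 4·59 = 236, F = 2·59 + 2 = 120.

236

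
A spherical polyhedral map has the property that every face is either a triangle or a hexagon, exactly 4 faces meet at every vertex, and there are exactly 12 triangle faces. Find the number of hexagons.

2

Let x be the number of hexagons; then F = 12 + x.
Edge–face incidences: 2E = 3·12 + 6·x = 36 + 6x.
Every vertex has degree 4, so 4V = 2E.
Euler: V − E + F = 2 ⇒ (2E)/4 − E + (12 + x) = 2.
Multiply by 8: 2·(2E) − 4·(2E) + 8·(12 + x) = 16, i.e. 96 + 8x − 2·(36 + 6x) = 16.
Collecting terms: −4x + 24 = 16, so −4x = −8, so x = 2.
Then 2E = 36 + 6·2 = 48, so E = 24, V = 2E/4 = 12, F = 12 + 2 = 14.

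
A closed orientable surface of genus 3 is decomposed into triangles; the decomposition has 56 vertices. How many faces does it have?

χ = 2 − 2·3 = -4, and every face is a triangle so 3F = 2E.
V − E + F = -4 with E = 3F/2 gives 56 − (3/2 − 1)·F = -4, so F = 120 and E = 180.

120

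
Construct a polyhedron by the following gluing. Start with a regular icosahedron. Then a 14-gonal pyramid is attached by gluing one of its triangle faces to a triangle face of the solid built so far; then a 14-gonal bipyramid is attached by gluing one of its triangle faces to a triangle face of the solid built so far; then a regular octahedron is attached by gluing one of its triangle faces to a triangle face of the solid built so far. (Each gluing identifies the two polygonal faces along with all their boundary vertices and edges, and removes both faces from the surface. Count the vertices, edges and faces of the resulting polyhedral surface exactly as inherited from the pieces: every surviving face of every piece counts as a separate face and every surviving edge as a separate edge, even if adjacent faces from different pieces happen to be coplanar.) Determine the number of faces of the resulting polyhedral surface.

65

A regular icosahedron: V=12, E=30, F=20.
Attach a 14-gonal pyramid (V=15, E=28, F=15) along a 3-gon: merge 3 vertices and 3 edges, delete both glued faces → V=24, E=55, F=33.
Attach a 14-gonal bipyramid (V=16, E=42, F=28) along a 3-gon: merge 3 vertices and 3 edges, delete both glued faces → V=37, E=94, F=59.
Attach a regular octahedron (V=6, E=12, F=8) along a 3-gon: merge 3 vertices and 3 edges, delete both glued faces → V=40, E=103, F=65.
Check: V − E + F = 40 − 103 + 65 = 2.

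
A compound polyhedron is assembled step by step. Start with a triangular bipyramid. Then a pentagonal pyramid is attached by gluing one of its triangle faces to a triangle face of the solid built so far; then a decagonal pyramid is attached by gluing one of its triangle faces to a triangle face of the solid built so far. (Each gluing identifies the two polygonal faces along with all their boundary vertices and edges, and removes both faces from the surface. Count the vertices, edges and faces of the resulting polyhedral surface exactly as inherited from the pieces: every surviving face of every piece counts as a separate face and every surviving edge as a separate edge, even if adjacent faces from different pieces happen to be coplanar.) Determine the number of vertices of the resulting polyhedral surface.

A triangular bipyramid: V=5, E=9, F=6.
Attach a pentagonal pyramid (V=6, E=10, F=6) along a 3-gon: merge 3 vertices and 3 edges, delete both glued faces → V=8, E=16, F=10.
Attach a decagonal pyramid (V=11, E=20, F=11) along a 3-gon: merge 3 vertices and 3 edges, delete both glued faces → V=16, E=33, F=19.
Check: V − E + F = 16 − 33 + 19 = 2.

16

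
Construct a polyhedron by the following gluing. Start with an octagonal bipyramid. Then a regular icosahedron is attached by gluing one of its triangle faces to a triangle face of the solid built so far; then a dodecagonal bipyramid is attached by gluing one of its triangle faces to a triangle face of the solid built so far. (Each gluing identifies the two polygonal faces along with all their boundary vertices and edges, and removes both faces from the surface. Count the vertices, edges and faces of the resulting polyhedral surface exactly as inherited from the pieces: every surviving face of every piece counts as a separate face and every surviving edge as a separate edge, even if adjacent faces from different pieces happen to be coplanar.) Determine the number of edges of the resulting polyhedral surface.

An octagonal bipyramid: V=10, E=24, F=16.
Attach a regular icosahedron (V=12, E=30, F=20) along a 3-gon: merge 3 vertices and 3 edges, delete both glued faces → V=19, E=51, F=34.
Attach a dodecagonal bipyramid (V=14, E=36, F=24) along a 3-gon: merge 3 vertices and 3 edges, delete both glued faces → V=30, E=84, F=56.
Check: V − E + F = 30 − 84 + 56 = 2.

84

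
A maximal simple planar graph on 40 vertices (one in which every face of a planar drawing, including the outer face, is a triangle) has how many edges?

In a plane triangulation 3F = 2E and V − E + F = 2, so E = 3V − 6 = 3·40 − 6 = 114.

114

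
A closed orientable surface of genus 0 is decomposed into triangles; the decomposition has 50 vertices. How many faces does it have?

96

χ = 2 − 2·0 = 2, and every face is a triangle so 3F = 2E.
V − E + F = 2 with E = 3F/2 gives 50 − (3/2 − 1)·F = 2, so F = 96 and E = 144.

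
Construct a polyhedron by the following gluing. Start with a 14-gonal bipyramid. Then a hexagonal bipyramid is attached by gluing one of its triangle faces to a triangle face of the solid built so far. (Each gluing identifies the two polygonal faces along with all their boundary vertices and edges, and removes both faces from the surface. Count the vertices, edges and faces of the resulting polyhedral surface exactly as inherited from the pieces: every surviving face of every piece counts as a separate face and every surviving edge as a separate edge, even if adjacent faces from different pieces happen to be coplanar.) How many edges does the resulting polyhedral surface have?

57

A 14-gonal bipyramid: V=16, E=42, F=28.
Attach a hexagonal bipyramid (V=8, E=18, F=12) along a 3-gon: merge 3 vertices and 3 edges, delete both glued faces → V=21, E=57, F=38.
Check: V − E + F = 21 − 57 + 38 = 2.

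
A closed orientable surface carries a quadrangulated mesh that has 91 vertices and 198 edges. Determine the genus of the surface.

Every face is a square and each edge borders two faces, so 4F = 2·198, giving F = 99.
χ = V − E + F = 91 − 198 + 99 = -8.
For a closed orientable surface χ = 2 − 2g, so g = (2 − (-8))/2 = 5.

5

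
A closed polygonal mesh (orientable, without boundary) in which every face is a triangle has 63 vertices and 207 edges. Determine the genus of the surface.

Every face is a triangle and each edge borders two faces, so 3F = 2·207, giving F = 138.
χ = V − E + F = 63 − 207 + 138 = -6.
For a closed orientable surface χ = 2 − 2g, so g = (2 − (-6))/2 = 4.

4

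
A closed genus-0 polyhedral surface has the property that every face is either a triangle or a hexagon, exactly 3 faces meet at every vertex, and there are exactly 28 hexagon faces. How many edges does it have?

90

Let x be the number of triangles; then F = 28 + x.
Edge–face incidences: 2E = 6·28 + 3·x = 168 + 3x.
Every vertex has degree 3, so 3V = 2E.
Euler: V − E + F = 2 ⇒ (2E)/3 − E + (28 + x) = 2.
Multiply by 6: 2·(2E) − 3·(2E) + 6·(28 + x) = 12, i.e. 168 + 6x − (168 + 3x) = 12.
Collecting terms: 3x = 12, so x = 4.
Then 2E = 168 + 3·4 = 180, so E = 90, V = 2E/3 = 60, F = 28 + 4 = 32.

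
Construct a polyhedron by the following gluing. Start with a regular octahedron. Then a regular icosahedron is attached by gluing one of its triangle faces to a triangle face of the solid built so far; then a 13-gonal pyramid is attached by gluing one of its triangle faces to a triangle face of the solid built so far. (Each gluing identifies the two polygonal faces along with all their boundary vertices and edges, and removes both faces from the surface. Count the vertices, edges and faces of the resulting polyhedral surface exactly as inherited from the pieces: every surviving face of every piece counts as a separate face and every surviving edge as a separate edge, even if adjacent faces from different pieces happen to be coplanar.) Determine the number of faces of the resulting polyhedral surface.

38

A regular octahedron: V=6, E=12, F=8.
Attach a regular icosahedron (V=12, E=30, F=20) along a 3-gon: merge 3 vertices and 3 edges, delete both glued faces → V=15, E=39, F=26.
Attach a 13-gonal pyramid (V=14, E=26, F=14) along a 3-gon: merge 3 vertices and 3 edges, delete both glued faces → V=26, E=62, F=38.
Check: V − E + F = 26 − 62 + 38 = 2.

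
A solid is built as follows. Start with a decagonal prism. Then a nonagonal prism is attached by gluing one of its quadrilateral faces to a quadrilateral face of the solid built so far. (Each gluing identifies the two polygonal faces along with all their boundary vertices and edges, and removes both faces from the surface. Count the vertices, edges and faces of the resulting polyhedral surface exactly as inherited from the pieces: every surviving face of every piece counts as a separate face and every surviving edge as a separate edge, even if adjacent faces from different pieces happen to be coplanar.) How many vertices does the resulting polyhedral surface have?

A decagonal prism: V=20, E=30, F=12.
Attach a nonagonal prism (V=18, E=27, F=11) along a 4-gon: merge 4 vertices and 4 edges, delete both glued faces → V=34, E=53, F=21.
Check: V − E + F = 34 − 53 + 21 = 2.

34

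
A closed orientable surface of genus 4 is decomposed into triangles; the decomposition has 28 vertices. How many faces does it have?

χ = 2 − 2·4 = -6, and every face is a triangle so 3F = 2E.
V − E + F = -6 with E = 3F/2 gives 28 − (3/2 − 1)·F = -6, so F = 68 and E = 102.

68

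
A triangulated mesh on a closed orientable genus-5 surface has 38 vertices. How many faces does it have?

92

χ = 2 − 2·5 = -8, and every face is a triangle so 3F = 2E.
V − E + F = -8 with E = 3F/2 gives 38 − (3/2 − 1)·F = -8, so F = 92 and E = 138.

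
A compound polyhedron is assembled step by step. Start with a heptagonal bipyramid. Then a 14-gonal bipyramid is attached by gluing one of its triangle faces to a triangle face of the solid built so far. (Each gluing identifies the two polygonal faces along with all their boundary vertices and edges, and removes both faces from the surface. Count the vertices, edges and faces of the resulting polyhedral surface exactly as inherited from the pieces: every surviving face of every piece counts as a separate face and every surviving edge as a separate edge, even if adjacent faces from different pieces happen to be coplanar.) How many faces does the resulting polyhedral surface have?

40

A heptagonal bipyramid: V=9, E=21, F=14.
Attach a 14-gonal bipyramid (V=16, E=42, F=28) along a 3-gon: merge 3 vertices and 3 edges, delete both glued faces → V=22, E=60, F=40.
Check: V − E + F = 22 − 60 + 40 = 2.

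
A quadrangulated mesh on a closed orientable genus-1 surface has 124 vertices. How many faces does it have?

124

χ = 2 − 2·1 = 0, and every face is a square so 4F = 2E.
V − E + F = 0 with E = 4F/2 gives 124 − (4/2 − 1)·F = 0, so F = 124 and E = 248.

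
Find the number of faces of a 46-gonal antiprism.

An antiprism on an n-gon has two n-gon caps and 2n triangles: V = 2·46 = 92, E = 4·46 = 184, F = 2·46 + 2 = 94.

94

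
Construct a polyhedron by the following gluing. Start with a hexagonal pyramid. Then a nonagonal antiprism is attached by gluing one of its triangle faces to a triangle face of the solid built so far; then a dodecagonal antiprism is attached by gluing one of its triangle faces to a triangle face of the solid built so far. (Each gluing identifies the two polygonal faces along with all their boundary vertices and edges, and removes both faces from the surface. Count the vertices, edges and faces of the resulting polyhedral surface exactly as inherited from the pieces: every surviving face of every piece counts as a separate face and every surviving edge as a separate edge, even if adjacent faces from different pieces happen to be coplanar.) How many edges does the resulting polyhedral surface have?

A hexagonal pyramid: V=7, E=12, F=7.
Attach a nonagonal antiprism (V=18, E=36, F=20) along a 3-gon: merge 3 vertices and 3 edges, delete both glued faces → V=22, E=45, F=25.
Attach a dodecagonal antiprism (V=24, E=48, F=26) along a 3-gon: merge 3 vertices and 3 edges, delete both glued faces → V=43, E=90, F=49.
Check: V − E + F = 43 − 90 + 49 = 2.

90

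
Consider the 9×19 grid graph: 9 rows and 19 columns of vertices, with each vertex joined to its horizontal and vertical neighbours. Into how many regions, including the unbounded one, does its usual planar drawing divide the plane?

145

The grid has V = 9·19 = 171 vertices and E = 9·18 + 19·8 = 314 edges.
F = 2 − V + E = 2 − 171 + 314 = 145.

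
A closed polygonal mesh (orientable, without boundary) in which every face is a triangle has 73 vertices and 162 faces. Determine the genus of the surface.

5

Every face is a triangle, so 2E = 3·162 = 486, giving E = 243.
χ = V − E + F = 73 − 243 + 162 = -8.
For a closed orientable surface χ = 2 − 2g, so g = (2 − (-8))/2 = 5.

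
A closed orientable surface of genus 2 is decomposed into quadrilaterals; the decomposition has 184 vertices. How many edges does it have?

372

χ = 2 − 2·2 = -2, and every face is a square so 4F = 2E.
V − E + F = -2 with E = 4F/2 gives 184 − (4/2 − 1)·F = -2, so F = 186 and E = 372.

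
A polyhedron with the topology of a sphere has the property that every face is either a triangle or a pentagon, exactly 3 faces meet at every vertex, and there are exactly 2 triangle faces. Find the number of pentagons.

Let x be the number of pentagons; then F = 2 + x.
Edge–face incidences: 2E = 3·2 + 5·x = 6 + 5x.
Every vertex has degree 3, so 3V = 2E.
Euler: V − E + F = 2 ⇒ (2E)/3 − E + (2 + x) = 2.
Multiply by 6: 2·(2E) − 3·(2E) + 6·(2 + x) = 12, i.e. 12 + 6x − (6 + 5x) = 12.
Collecting terms: x + 6 = 12, so x = 6.
Then 2E = 6 + 5·6 = 36, so E = 18, V = 2E/3 = 12, F = 2 + 6 = 8.

6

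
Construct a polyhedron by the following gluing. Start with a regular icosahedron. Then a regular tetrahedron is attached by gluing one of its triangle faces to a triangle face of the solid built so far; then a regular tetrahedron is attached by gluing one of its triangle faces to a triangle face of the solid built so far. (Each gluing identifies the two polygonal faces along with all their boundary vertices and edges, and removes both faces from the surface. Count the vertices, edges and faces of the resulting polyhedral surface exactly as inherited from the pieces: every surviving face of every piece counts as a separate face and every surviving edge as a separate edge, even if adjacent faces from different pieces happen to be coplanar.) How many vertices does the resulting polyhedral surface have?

A regular icosahedron: V=12, E=30, F=20.
Attach a regular tetrahedron (V=4, E=6, F=4) along a 3-gon: merge 3 vertices and 3 edges, delete both glued faces → V=13, E=33, F=22.
Attach a regular tetrahedron (V=4, E=6, F=4) along a 3-gon: merge 3 vertices and 3 edges, delete both glued faces → V=14, E=36, F=24.
Check: V − E + F = 14 − 36 + 24 = 2.

14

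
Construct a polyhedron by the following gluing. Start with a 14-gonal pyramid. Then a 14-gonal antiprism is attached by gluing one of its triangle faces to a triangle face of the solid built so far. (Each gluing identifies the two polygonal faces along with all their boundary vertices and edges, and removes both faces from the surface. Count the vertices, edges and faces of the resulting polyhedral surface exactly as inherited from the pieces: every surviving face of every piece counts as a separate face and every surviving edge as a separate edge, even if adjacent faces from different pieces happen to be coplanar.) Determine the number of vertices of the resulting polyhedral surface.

A 14-gonal pyramid: V=15, E=28, F=15.
Attach a 14-gonal antiprism (V=28, E=56, F=30) along a 3-gon: merge 3 vertices and 3 edges, delete both glued faces → V=40, E=81, F=43.
Check: V − E + F = 40 − 81 + 43 = 2.

40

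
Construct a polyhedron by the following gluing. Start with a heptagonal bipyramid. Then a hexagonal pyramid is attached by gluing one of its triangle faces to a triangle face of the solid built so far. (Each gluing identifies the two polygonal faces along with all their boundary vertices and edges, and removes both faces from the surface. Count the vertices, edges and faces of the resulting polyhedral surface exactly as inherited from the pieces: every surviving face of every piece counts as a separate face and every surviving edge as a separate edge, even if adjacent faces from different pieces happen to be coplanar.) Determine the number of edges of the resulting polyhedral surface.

30

A heptagonal bipyramid: V=9, E=21, F=14.
Attach a hexagonal pyramid (V=7, E=12, F=7) along a 3-gon: merge 3 vertices and 3 edges, delete both glued faces → V=13, E=30, F=19.
Check: V − E + F = 13 − 30 + 19 = 2.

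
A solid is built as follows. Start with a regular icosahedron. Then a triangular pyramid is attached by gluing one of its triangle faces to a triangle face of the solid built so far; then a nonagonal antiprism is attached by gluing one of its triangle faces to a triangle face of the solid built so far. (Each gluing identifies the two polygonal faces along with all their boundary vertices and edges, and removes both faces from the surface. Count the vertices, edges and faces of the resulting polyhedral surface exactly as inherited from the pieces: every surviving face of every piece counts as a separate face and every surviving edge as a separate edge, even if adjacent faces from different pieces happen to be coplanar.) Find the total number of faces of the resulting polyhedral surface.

40

A regular icosahedron: V=12, E=30, F=20.
Attach a triangular pyramid (V=4, E=6, F=4) along a 3-gon: merge 3 vertices and 3 edges, delete both glued faces → V=13, E=33, F=22.
Attach a nonagonal antiprism (V=18, E=36, F=20) along a 3-gon: merge 3 vertices and 3 edges, delete both glued faces → V=28, E=66, F=40.
Check: V − E + F = 28 − 66 + 40 = 2.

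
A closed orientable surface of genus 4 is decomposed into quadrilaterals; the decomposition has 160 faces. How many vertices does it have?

χ = 2 − 2·4 = -6, and every face is a square so 4F = 2E.
E = 4·160/2 = 320. Then V = -6 + E − F = -6 + 320 − 160 = 154.

154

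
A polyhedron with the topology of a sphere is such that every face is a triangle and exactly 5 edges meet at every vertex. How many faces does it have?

Each face has 3 edges and each edge borders two faces, so 2E = 3F.
Each vertex has degree 5, so 5V = 2E and hence V = 3F/5.
Euler: V − E + F = 2 ⇒ (3F/5) − (3F/2) + F = 2.
Multiply by 10: (6 − 15 + 10)F = 20, i.e. 1F = 20.
So F = 20, E = 3·20/2 = 30, V = 3·20/5 = 12.

20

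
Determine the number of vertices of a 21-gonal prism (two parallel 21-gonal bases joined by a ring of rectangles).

A prism on an n-gon has two n-gon bases and n rectangular sides: V = 2·21 = 42, E = 3·21 = 63, F = 21 + 2 = 23.

42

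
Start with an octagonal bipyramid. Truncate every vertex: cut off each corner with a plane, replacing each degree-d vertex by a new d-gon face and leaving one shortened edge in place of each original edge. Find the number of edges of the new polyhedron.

72

The base solid has V = 10, E = 24, F = 16.
Truncation replaces each original edge-end by a new vertex, so V′ = 2E = 48.
Each original edge survives, and each old vertex of degree d contributes d new edges; summing degrees gives Σd = 2E, so E′ = E + 2E = 3E = 72.
Each original face survives and each original vertex becomes one new face: F′ = F + V = 26.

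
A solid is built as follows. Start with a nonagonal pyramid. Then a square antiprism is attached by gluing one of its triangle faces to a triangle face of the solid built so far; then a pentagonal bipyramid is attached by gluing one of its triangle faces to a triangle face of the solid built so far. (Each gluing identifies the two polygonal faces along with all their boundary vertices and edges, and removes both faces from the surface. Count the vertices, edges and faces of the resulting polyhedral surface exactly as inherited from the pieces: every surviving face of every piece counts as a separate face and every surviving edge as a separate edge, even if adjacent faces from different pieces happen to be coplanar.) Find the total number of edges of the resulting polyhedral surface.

A nonagonal pyramid: V=10, E=18, F=10.
Attach a square antiprism (V=8, E=16, F=10) along a 3-gon: merge 3 vertices and 3 edges, delete both glued faces → V=15, E=31, F=18.
Attach a pentagonal bipyramid (V=7, E=15, F=10) along a 3-gon: merge 3 vertices and 3 edges, delete both glued faces → V=19, E=43, F=26.
Check: V − E + F = 19 − 43 + 26 = 2.

43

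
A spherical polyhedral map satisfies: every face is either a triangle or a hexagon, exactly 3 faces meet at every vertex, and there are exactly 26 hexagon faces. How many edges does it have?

84

Let x be the number of triangles; then F = 26 + x.
Edge–face incidences: 2E = 6·26 + 3·x = 156 + 3x.
Every vertex has degree 3, so 3V = 2E.
Euler: V − E + F = 2 ⇒ (2E)/3 − E + (26 + x) = 2.
Multiply by 6: 2·(2E) − 3·(2E) + 6·(26 + x) = 12, i.e. 156 + 6x − (156 + 3x) = 12.
Collecting terms: 3x = 12, so x = 4.
Then 2E = 156 + 3·4 = 168, so E = 84, V = 2E/3 = 56, F = 26 + 4 = 30.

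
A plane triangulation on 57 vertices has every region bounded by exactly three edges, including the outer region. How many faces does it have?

In a plane triangulation 3F = 2E and V − E + F = 2, so F = 2V − 4 = 2·57 − 4 = 110.

110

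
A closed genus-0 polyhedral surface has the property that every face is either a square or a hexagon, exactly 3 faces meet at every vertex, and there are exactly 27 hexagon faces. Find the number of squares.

6

Let x be the number of squares; then F = 27 + x.
Edge–face incidences: 2E = 6·27 + 4·x = 162 + 4x.
Every vertex has degree 3, so 3V = 2E.
Euler: V − E + F = 2 ⇒ (2E)/3 − E + (27 + x) = 2.
Multiply by 6: 2·(2E) − 3·(2E) + 6·(27 + x) = 12, i.e. 162 + 6x − (162 + 4x) = 12.
Collecting terms: 2x = 12, so x = 6.
Then 2E = 162 + 4·6 = 186, so E = 93, V = 2E/3 = 62, F = 27 + 6 = 33.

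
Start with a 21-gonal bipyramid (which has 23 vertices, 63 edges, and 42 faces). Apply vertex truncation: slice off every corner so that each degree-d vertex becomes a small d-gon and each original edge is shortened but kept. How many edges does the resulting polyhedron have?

Truncation replaces each original edge-end by a new vertex, so V′ = 2E = 126.
Each original edge survives, and each old vertex of degree d contributes d new edges; summing degrees gives Σd = 2E, so E′ = E + 2E = 3E = 189.
Each original face survives and each original vertex becomes one new face: F′ = F + V = 65.

189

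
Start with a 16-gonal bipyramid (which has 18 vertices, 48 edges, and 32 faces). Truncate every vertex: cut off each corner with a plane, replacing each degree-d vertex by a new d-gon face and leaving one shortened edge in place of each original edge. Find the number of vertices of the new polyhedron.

Truncation replaces each original edge-end by a new vertex, so V′ = 2E = 96.
Each original edge survives, and each old vertex of degree d contributes d new edges; summing degrees gives Σd = 2E, so E′ = E + 2E = 3E = 144.
Each original face survives and each original vertex becomes one new face: F′ = F + V = 50.

96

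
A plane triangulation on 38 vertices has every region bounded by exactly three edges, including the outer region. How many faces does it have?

72

In a plane triangulation 3F = 2E and V − E + F = 2, so F = 2V − 4 = 2·38 − 4 = 72.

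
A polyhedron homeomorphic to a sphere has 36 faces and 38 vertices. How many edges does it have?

Here V − E + F = 2.
E = V + F − (2) = 38 + 36 − (2) = 72.

72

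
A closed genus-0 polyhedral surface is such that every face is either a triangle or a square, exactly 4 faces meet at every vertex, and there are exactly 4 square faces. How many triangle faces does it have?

8

Let x be the number of triangles; then F = 4 + x.
Edge–face incidences: 2E = 4·4 + 3·x = 16 + 3x.
Every vertex has degree 4, so 4V = 2E.
Euler: V − E + F = 2 ⇒ (2E)/4 − E + (4 + x) = 2.
Multiply by 8: 2·(2E) − 4·(2E) + 8·(4 + x) = 16, i.e. 32 + 8x − 2·(16 + 3x) = 16.
Collecting terms: 2x = 16, so x = 8.
Then 2E = 16 + 3·8 = 40, so E = 20, V = 2E/4 = 10, F = 4 + 8 = 12.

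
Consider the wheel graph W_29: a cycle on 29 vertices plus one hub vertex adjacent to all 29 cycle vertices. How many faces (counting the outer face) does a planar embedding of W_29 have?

30

W_29 has V = 29 + 1 = 30 vertices and E = 2·29 = 58 edges.
By Euler's formula F = 2 − V + E = 2 − 30 + 58 = 30.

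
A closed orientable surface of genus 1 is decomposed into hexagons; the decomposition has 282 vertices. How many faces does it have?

χ = 2 − 2·1 = 0, and every face is a hexagon so 6F = 2E.
V − E + F = 0 with E = 6F/2 gives 282 − (6/2 − 1)·F = 0, so F = 141 and E = 423.

141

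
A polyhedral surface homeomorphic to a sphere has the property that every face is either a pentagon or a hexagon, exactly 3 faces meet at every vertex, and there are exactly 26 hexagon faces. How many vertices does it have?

Let x be the number of pentagons; then F = 26 + x.
Edge–face incidences: 2E = 6·26 + 5·x = 156 + 5x.
Every vertex has degree 3, so 3V = 2E.
Euler: V − E + F = 2 ⇒ (2E)/3 − E + (26 + x) = 2.
Multiply by 6: 2·(2E) − 3·(2E) + 6·(26 + x) = 12, i.e. 156 + 6x − (156 + 5x) = 12.
Collecting terms: x = 12.
Then 2E = 156 + 5·12 = 216, so E = 108, V = 2E/3 = 72, F = 26 + 12 = 38.

72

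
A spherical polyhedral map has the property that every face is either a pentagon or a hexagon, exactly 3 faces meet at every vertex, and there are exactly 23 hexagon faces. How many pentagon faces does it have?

Let x be the number of pentagons; then F = 23 + x.
Edge–face incidences: 2E = 6·23 + 5·x = 138 + 5x.
Every vertex has degree 3, so 3V = 2E.
Euler: V − E + F = 2 ⇒ (2E)/3 − E + (23 + x) = 2.
Multiply by 6: 2·(2E) − 3·(2E) + 6·(23 + x) = 12, i.e. 138 + 6x − (138 + 5x) = 12.
Collecting terms: x = 12.
Then 2E = 138 + 5·12 = 198, so E = 99, V = 2E/3 = 66, F = 23 + 12 = 35.

12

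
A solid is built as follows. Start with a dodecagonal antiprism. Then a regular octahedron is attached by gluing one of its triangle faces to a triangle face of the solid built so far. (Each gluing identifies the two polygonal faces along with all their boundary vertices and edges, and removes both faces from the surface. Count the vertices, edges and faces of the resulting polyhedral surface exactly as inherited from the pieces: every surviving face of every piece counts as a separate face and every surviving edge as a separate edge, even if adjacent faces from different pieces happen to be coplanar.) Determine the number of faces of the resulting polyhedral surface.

32

A dodecagonal antiprism: V=24, E=48, F=26.
Attach a regular octahedron (V=6, E=12, F=8) along a 3-gon: merge 3 vertices and 3 edges, delete both glued faces → V=27, E=57, F=32.
Check: V − E + F = 27 − 57 + 32 = 2.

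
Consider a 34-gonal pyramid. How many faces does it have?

35

A pyramid on an n-gon base has one n-gon and n triangles: V = 34 + 1 = 35, E = 2·34 = 68, F = 34 + 1 = 35.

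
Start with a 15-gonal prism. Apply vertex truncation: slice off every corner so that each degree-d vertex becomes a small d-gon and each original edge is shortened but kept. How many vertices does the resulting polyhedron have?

The base solid has V = 30, E = 45, F = 17.
Truncation replaces each original edge-end by a new vertex, so V′ = 2E = 90.
Each original edge survives, and each old vertex of degree d contributes d new edges; summing degrees gives Σd = 2E, so E′ = E + 2E = 3E = 135.
Each original face survives and each original vertex becomes one new face: F′ = F + V = 47.

90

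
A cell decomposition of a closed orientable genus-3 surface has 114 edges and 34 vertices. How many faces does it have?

76

For a closed orientable surface of genus 3, χ = 2 − 2·3 = -4.
F = -4 − V + E = -4 − 34 + 114 = 76.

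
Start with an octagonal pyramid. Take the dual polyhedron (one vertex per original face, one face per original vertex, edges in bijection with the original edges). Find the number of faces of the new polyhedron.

The base solid has V = 9, E = 16, F = 9.
The dual swaps V and F and preserves E: V′ = F = 9, E′ = E = 16, F′ = V = 9.

9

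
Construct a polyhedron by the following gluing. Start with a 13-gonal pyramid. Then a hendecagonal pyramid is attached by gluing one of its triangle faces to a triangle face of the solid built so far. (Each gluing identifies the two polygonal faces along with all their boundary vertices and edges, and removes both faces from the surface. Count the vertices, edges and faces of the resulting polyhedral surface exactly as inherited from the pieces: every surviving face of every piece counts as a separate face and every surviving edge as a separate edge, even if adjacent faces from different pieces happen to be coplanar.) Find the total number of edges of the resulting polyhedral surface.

A 13-gonal pyramid: V=14, E=26, F=14.
Attach a hendecagonal pyramid (V=12, E=22, F=12) along a 3-gon: merge 3 vertices and 3 edges, delete both glued faces → V=23, E=45, F=24.
Check: V − E + F = 23 − 45 + 24 = 2.

45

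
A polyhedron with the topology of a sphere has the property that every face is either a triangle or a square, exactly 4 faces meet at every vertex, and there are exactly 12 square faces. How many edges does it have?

36

Let x be the number of triangles; then F = 12 + x.
Edge–face incidences: 2E = 4·12 + 3·x = 48 + 3x.
Every vertex has degree 4, so 4V = 2E.
Euler: V − E + F = 2 ⇒ (2E)/4 − E + (12 + x) = 2.
Multiply by 8: 2·(2E) − 4·(2E) + 8·(12 + x) = 16, i.e. 96 + 8x − 2·(48 + 3x) = 16.
Collecting terms: 2x = 16, so x = 8.
Then 2E = 48 + 3·8 = 72, so E = 36, V = 2E/4 = 18, F = 12 + 8 = 20.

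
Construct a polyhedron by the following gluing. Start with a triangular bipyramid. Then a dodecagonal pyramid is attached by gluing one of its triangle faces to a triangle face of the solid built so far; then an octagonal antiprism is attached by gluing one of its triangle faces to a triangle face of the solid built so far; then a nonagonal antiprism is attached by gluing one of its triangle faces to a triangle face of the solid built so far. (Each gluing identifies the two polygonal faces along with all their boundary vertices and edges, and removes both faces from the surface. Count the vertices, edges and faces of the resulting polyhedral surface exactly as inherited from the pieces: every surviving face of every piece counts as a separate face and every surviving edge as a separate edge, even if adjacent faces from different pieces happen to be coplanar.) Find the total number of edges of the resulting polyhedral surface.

92

A triangular bipyramid: V=5, E=9, F=6.
Attach a dodecagonal pyramid (V=13, E=24, F=13) along a 3-gon: merge 3 vertices and 3 edges, delete both glued faces → V=15, E=30, F=17.
Attach an octagonal antiprism (V=16, E=32, F=18) along a 3-gon: merge 3 vertices and 3 edges, delete both glued faces → V=28, E=59, F=33.
Attach a nonagonal antiprism (V=18, E=36, F=20) along a 3-gon: merge 3 vertices and 3 edges, delete both glued faces → V=43, E=92, F=51.
Check: V − E + F = 43 − 92 + 51 = 2.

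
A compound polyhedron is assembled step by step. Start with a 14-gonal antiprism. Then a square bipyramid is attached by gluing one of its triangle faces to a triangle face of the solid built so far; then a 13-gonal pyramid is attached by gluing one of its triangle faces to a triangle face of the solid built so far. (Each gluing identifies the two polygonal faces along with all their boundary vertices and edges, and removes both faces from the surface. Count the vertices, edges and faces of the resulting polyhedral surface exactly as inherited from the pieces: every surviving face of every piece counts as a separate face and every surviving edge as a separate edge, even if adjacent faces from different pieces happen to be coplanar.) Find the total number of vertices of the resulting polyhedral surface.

A 14-gonal antiprism: V=28, E=56, F=30.
Attach a square bipyramid (V=6, E=12, F=8) along a 3-gon: merge 3 vertices and 3 edges, delete both glued faces → V=31, E=65, F=36.
Attach a 13-gonal pyramid (V=14, E=26, F=14) along a 3-gon: merge 3 vertices and 3 edges, delete both glued faces → V=42, E=88, F=48.
Check: V − E + F = 42 − 88 + 48 = 2.

42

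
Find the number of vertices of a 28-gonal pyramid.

A pyramid on an n-gon base has one n-gon and n triangles: V = 28 + 1 = 29, E = 2·28 = 56, F = 28 + 1 = 29.

29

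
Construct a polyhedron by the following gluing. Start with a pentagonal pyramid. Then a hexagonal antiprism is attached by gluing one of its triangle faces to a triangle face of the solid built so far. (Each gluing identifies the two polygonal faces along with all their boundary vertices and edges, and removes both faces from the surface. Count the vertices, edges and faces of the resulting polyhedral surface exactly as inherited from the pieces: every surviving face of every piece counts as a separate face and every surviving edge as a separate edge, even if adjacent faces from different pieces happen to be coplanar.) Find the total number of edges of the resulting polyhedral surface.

A pentagonal pyramid: V=6, E=10, F=6.
Attach a hexagonal antiprism (V=12, E=24, F=14) along a 3-gon: merge 3 vertices and 3 edges, delete both glued faces → V=15, E=31, F=18.
Check: V − E + F = 15 − 31 + 18 = 2.

31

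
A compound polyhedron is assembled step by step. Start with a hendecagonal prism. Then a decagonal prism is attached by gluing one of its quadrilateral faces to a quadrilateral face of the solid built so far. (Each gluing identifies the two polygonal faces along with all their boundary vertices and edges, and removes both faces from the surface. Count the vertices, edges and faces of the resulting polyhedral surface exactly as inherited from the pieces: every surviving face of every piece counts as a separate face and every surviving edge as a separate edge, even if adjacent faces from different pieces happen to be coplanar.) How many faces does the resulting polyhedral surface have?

A hendecagonal prism: V=22, E=33, F=13.
Attach a decagonal prism (V=20, E=30, F=12) along a 4-gon: merge 4 vertices and 4 edges, delete both glued faces → V=38, E=59, F=23.
Check: V − E + F = 38 − 59 + 23 = 2.

23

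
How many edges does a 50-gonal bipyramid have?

A bipyramid over an n-gon has 2n triangular faces and n + 2 vertices: V = 50 + 2 = 52, E = 3·50 = 150, F = 2·50 = 100.
Check: V − E + F = 52 − 150 + 100 = 2.

150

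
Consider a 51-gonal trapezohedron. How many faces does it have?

The n-trapezohedron (dual of the n-antiprism) has V = 2·51 + 2 = 104, E = 4·51 = 204, F = 2·51 = 102.
Check: V − E + F = 104 − 204 + 102 = 2.

102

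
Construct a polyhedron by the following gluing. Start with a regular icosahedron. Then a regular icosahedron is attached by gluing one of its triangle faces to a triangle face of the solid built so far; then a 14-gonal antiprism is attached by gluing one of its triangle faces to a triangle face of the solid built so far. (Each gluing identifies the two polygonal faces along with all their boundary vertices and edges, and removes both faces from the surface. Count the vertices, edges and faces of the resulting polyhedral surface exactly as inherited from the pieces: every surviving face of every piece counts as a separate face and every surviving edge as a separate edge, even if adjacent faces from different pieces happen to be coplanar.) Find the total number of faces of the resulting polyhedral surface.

A regular icosahedron: V=12, E=30, F=20.
Attach a regular icosahedron (V=12, E=30, F=20) along a 3-gon: merge 3 vertices and 3 edges, delete both glued faces → V=21, E=57, F=38.
Attach a 14-gonal antiprism (V=28, E=56, F=30) along a 3-gon: merge 3 vertices and 3 edges, delete both glued faces → V=46, E=110, F=66.
Check: V − E + F = 46 − 110 + 66 = 2.

66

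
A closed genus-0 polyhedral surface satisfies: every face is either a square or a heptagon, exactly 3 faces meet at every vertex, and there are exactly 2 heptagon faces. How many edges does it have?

Let x be the number of squares; then F = 2 + x.
Edge–face incidences: 2E = 7·2 + 4·x = 14 + 4x.
Every vertex has degree 3, so 3V = 2E.
Euler: V − E + F = 2 ⇒ (2E)/3 − E + (2 + x) = 2.
Multiply by 6: 2·(2E) − 3·(2E) + 6·(2 + x) = 12, i.e. 12 + 6x − (14 + 4x) = 12.
Collecting terms: 2x − 2 = 12, so 2x = 14, so x = 7.
Then 2E = 14 + 4·7 = 42, so E = 21, V = 2E/3 = 14, F = 2 + 7 = 9.

21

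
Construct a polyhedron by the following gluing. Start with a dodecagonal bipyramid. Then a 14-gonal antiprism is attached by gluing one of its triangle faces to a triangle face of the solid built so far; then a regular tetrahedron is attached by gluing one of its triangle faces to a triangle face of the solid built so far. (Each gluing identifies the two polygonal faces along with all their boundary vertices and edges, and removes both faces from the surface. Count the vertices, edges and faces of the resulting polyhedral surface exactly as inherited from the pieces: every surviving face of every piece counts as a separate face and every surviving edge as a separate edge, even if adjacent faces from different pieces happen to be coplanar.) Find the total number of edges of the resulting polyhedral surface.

A dodecagonal bipyramid: V=14, E=36, F=24.
Attach a 14-gonal antiprism (V=28, E=56, F=30) along a 3-gon: merge 3 vertices and 3 edges, delete both glued faces → V=39, E=89, F=52.
Attach a regular tetrahedron (V=4, E=6, F=4) along a 3-gon: merge 3 vertices and 3 edges, delete both glued faces → V=40, E=92, F=54.
Check: V − E + F = 40 − 92 + 54 = 2.

92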